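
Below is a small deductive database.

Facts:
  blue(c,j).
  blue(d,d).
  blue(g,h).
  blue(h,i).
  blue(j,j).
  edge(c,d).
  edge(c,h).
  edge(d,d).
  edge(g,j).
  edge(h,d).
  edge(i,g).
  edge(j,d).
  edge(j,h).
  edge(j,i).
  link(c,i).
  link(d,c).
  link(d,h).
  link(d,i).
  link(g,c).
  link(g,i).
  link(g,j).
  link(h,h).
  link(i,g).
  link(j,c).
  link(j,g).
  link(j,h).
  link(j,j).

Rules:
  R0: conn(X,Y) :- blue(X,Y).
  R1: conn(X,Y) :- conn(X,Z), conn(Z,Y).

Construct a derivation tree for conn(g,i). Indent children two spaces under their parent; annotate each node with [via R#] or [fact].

conn(g,i)  [via R1]
  conn(g,h)  [via R0]
    blue(g,h)  [fact]
  conn(h,i)  [via R0]
    blue(h,i)  [fact]

round 1: derive conn(c,j) via R0 from blue(c,j)
round 1: derive conn(d,d) via R0 from blue(d,d)
round 1: derive conn(g,h) via R0 from blue(g,h)
round 1: derive conn(h,i) via R0 from blue(h,i)
round 1: derive conn(j,j) via R0 from blue(j,j)
round 2: derive conn(g,i) via R1 from conn(g,h), conn(h,i)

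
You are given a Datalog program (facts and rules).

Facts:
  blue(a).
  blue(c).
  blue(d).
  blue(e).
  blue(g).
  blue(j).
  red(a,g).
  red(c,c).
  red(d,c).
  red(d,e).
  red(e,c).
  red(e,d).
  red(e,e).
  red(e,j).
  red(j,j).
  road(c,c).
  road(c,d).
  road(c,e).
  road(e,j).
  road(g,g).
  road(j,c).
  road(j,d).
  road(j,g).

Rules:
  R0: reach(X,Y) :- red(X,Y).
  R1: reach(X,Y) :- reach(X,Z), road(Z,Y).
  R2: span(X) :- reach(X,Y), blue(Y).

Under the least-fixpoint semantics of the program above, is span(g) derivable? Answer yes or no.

round 1: derive reach(a,g) via R0 from red(a,g)
round 1: derive reach(c,c) via R0 from red(c,c)
round 1: derive reach(d,c) via R0 from red(d,c)
round 1: derive reach(d,e) via R0 from red(d,e)
round 1: derive reach(e,c) via R0 from red(e,c)
round 1: derive reach(e,d) via R0 from red(e,d)
round 1: derive reach(e,e) via R0 from red(e,e)
round 1: derive reach(e,j) via R0 from red(e,j)
round 1: derive reach(j,j) via R0 from red(j,j)
round 2: derive reach(c,d) via R1 from reach(c,c), road(c,d)
round 2: derive reach(c,e) via R1 from reach(c,c), road(c,e)
round 2: derive reach(d,d) via R1 from reach(d,c), road(c,d)
round 2: derive reach(d,j) via R1 from reach(d,e), road(e,j)
round 2: derive reach(e,g) via R1 from reach(e,j), road(j,g)
round 2: derive reach(j,c) via R1 from reach(j,j), road(j,c)
round 2: derive reach(j,d) via R1 from reach(j,j), road(j,d)
round 2: derive reach(j,g) via R1 from reach(j,j), road(j,g)
round 2: derive span(a) via R2 from reach(a,g), blue(g)
round 2: derive span(c) via R2 from reach(c,c), blue(c)
round 2: derive span(d) via R2 from reach(d,c), blue(c)
round 2: derive span(e) via R2 from reach(e,c), blue(c)
round 2: derive span(j) via R2 from reach(j,j), blue(j)
round 3: derive reach(c,j) via R1 from reach(c,e), road(e,j)
round 3: derive reach(d,g) via R1 from reach(d,j), road(j,g)
round 3: derive reach(j,e) via R1 from reach(j,c), road(c,e)
round 4: derive reach(c,g) via R1 from reach(c,j), road(j,g)

no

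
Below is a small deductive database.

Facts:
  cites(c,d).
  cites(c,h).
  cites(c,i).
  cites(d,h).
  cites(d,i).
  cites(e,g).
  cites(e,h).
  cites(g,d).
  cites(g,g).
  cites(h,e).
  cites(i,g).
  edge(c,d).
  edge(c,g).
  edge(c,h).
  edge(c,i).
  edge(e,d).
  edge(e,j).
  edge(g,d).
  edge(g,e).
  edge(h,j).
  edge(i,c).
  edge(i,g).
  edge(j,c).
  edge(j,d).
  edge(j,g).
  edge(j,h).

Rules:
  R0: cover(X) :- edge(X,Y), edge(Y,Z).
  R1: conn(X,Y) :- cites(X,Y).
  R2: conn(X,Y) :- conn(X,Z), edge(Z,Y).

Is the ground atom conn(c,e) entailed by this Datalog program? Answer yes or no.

yes

round 1: derive conn(c,d) via R1 from cites(c,d)
round 1: derive conn(c,h) via R1 from cites(c,h)
round 1: derive conn(c,i) via R1 from cites(c,i)
round 1: derive conn(d,h) via R1 from cites(d,h)
round 1: derive conn(d,i) via R1 from cites(d,i)
round 1: derive conn(e,g) via R1 from cites(e,g)
round 1: derive conn(e,h) via R1 from cites(e,h)
round 1: derive conn(g,d) via R1 from cites(g,d)
round 1: derive conn(g,g) via R1 from cites(g,g)
round 1: derive conn(h,e) via R1 from cites(h,e)
round 1: derive conn(i,g) via R1 from cites(i,g)
round 2: derive conn(c,c) via R2 from conn(c,i), edge(i,c)
round 2: derive conn(c,g) via R2 from conn(c,i), edge(i,g)
round 2: derive conn(c,j) via R2 from conn(c,h), edge(h,j)
round 2: derive conn(d,c) via R2 from conn(d,i), edge(i,c)
round 2: derive conn(d,g) via R2 from conn(d,i), edge(i,g)
round 2: derive conn(d,j) via R2 from conn(d,h), edge(h,j)
round 2: derive conn(e,d) via R2 from conn(e,g), edge(g,d)
round 2: derive conn(e,e) via R2 from conn(e,g), edge(g,e)
round 2: derive conn(e,j) via R2 from conn(e,h), edge(h,j)
round 2: derive conn(g,e) via R2 from conn(g,g), edge(g,e)
round 2: derive conn(h,d) via R2 from conn(h,e), edge(e,d)
round 2: derive conn(h,j) via R2 from conn(h,e), edge(e,j)
round 2: derive conn(i,d) via R2 from conn(i,g), edge(g,d)
round 2: derive conn(i,e) via R2 from conn(i,g), edge(g,e)
round 3: derive conn(c,e) via R2 from conn(c,g), edge(g,e)
round 3: derive conn(d,d) via R2 from conn(d,c), edge(c,d)
round 3: derive conn(d,e) via R2 from conn(d,g), edge(g,e)
round 3: derive conn(e,c) via R2 from conn(e,j), edge(j,c)
round 3: derive conn(g,j) via R2 from conn(g,e), edge(e,j)
round 3: derive conn(h,c) via R2 from conn(h,j), edge(j,c)
round 3: derive conn(h,g) via R2 from conn(h,j), edge(j,g)
round 3: derive conn(h,h) via R2 from conn(h,j), edge(j,h)
round 3: derive conn(i,j) via R2 from conn(i,e), edge(e,j)
round 4: derive conn(e,i) via R2 from conn(e,c), edge(c,i)
round 4: derive conn(g,c) via R2 from conn(g,j), edge(j,c)
round 4: derive conn(g,h) via R2 from conn(g,j), edge(j,h)
round 4: derive conn(h,i) via R2 from conn(h,c), edge(c,i)
round 4: derive conn(i,c) via R2 from conn(i,j), edge(j,c)
round 4: derive conn(i,h) via R2 from conn(i,j), edge(j,h)
round 5: derive conn(g,i) via R2 from conn(g,c), edge(c,i)
round 5: derive conn(i,i) via R2 from conn(i,c), edge(c,i)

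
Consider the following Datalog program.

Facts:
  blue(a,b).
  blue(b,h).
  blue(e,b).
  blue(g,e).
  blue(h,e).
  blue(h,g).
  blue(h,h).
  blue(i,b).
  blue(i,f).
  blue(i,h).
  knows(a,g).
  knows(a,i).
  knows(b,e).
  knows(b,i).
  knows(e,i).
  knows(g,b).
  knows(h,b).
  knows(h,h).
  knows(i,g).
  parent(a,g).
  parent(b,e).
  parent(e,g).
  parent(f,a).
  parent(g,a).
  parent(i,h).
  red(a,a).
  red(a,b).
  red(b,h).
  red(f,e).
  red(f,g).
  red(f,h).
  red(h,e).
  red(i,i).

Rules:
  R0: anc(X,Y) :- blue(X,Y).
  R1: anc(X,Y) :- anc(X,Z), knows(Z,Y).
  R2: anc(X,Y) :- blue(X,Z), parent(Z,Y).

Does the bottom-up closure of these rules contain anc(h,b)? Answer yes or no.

yes

round 1: derive anc(a,b) via R0 from blue(a,b)
round 1: derive anc(b,h) via R0 from blue(b,h)
round 1: derive anc(e,b) via R0 from blue(e,b)
round 1: derive anc(g,e) via R0 from blue(g,e)
round 1: derive anc(h,e) via R0 from blue(h,e)
round 1: derive anc(h,g) via R0 from blue(h,g)
round 1: derive anc(h,h) via R0 from blue(h,h)
round 1: derive anc(i,b) via R0 from blue(i,b)
round 1: derive anc(i,f) via R0 from blue(i,f)
round 1: derive anc(i,h) via R0 from blue(i,h)
round 1: derive anc(a,e) via R2 from blue(a,b), parent(b,e)
round 1: derive anc(e,e) via R2 from blue(e,b), parent(b,e)
round 1: derive anc(g,g) via R2 from blue(g,e), parent(e,g)
round 1: derive anc(h,a) via R2 from blue(h,g), parent(g,a)
round 1: derive anc(i,a) via R2 from blue(i,f), parent(f,a)
round 1: derive anc(i,e) via R2 from blue(i,b), parent(b,e)
round 2: derive anc(a,i) via R1 from anc(a,b), knows(b,i)
round 2: derive anc(b,b) via R1 from anc(b,h), knows(h,b)
round 2: derive anc(e,i) via R1 from anc(e,b), knows(b,i)
round 2: derive anc(g,b) via R1 from anc(g,g), knows(g,b)
round 2: derive anc(g,i) via R1 from anc(g,e), knows(e,i)
round 2: derive anc(h,b) via R1 from anc(h,g), knows(g,b)
round 2: derive anc(h,i) via R1 from anc(h,a), knows(a,i)
round 2: derive anc(i,g) via R1 from anc(i,a), knows(a,g)
round 2: derive anc(i,i) via R1 from anc(i,a), knows(a,i)
round 3: derive anc(a,g) via R1 from anc(a,i), knows(i,g)
round 3: derive anc(b,e) via R1 from anc(b,b), knows(b,e)
round 3: derive anc(b,i) via R1 from anc(b,b), knows(b,i)
round 3: derive anc(e,g) via R1 from anc(e,i), knows(i,g)
round 4: derive anc(b,g) via R1 from anc(b,i), knows(i,g)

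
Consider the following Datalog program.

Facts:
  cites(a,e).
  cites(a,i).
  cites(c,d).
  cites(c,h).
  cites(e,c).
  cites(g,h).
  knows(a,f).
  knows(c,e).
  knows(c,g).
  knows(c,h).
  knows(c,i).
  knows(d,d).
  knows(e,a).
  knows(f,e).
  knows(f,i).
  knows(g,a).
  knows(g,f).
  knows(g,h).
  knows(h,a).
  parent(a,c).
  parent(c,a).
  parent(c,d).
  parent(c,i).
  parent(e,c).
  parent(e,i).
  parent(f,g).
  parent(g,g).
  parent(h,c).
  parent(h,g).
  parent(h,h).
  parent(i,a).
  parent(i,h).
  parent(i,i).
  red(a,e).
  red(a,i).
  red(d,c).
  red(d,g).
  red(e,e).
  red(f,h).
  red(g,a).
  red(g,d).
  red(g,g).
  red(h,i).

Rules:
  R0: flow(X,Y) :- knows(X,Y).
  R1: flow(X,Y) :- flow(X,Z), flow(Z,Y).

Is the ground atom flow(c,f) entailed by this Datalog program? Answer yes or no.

yes

round 1: derive flow(a,f) via R0 from knows(a,f)
round 1: derive flow(c,e) via R0 from knows(c,e)
round 1: derive flow(c,g) via R0 from knows(c,g)
round 1: derive flow(c,h) via R0 from knows(c,h)
round 1: derive flow(c,i) via R0 from knows(c,i)
round 1: derive flow(d,d) via R0 from knows(d,d)
round 1: derive flow(e,a) via R0 from knows(e,a)
round 1: derive flow(f,e) via R0 from knows(f,e)
round 1: derive flow(f,i) via R0 from knows(f,i)
round 1: derive flow(g,a) via R0 from knows(g,a)
round 1: derive flow(g,f) via R0 from knows(g,f)
round 1: derive flow(g,h) via R0 from knows(g,h)
round 1: derive flow(h,a) via R0 from knows(h,a)
round 2: derive flow(a,e) via R1 from flow(a,f), flow(f,e)
round 2: derive flow(a,i) via R1 from flow(a,f), flow(f,i)
round 2: derive flow(c,a) via R1 from flow(c,e), flow(e,a)
round 2: derive flow(c,f) via R1 from flow(c,g), flow(g,f)
round 2: derive flow(e,f) via R1 from flow(e,a), flow(a,f)
round 2: derive flow(f,a) via R1 from flow(f,e), flow(e,a)
round 2: derive flow(g,e) via R1 from flow(g,f), flow(f,e)
round 2: derive flow(g,i) via R1 from flow(g,f), flow(f,i)
round 2: derive flow(h,f) via R1 from flow(h,a), flow(a,f)
round 3: derive flow(a,a) via R1 from flow(a,e), flow(e,a)
round 3: derive flow(e,e) via R1 from flow(e,a), flow(a,e)
round 3: derive flow(e,i) via R1 from flow(e,a), flow(a,i)
round 3: derive flow(f,f) via R1 from flow(f,a), flow(a,f)
round 3: derive flow(h,e) via R1 from flow(h,a), flow(a,e)
round 3: derive flow(h,i) via R1 from flow(h,a), flow(a,i)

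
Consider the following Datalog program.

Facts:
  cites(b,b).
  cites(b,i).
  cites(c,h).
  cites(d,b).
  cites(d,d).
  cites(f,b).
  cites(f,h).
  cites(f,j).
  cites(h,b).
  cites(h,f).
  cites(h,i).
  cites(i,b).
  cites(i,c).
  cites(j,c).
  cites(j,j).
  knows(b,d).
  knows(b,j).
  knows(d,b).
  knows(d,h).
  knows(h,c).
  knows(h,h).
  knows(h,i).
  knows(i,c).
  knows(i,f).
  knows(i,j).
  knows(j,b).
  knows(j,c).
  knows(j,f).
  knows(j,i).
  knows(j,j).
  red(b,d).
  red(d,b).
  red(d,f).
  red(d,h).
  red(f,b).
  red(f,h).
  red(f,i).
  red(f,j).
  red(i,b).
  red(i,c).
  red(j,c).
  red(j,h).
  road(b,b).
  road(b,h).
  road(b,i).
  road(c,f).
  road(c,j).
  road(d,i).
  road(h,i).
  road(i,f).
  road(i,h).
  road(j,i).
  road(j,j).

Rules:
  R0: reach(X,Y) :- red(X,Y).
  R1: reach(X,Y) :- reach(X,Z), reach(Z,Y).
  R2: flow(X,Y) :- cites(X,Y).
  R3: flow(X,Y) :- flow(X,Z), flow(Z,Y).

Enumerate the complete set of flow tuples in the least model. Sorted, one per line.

flow(b,b)
flow(b,c)
flow(b,f)
flow(b,h)
flow(b,i)
flow(b,j)
flow(c,b)
flow(c,c)
flow(c,f)
flow(c,h)
flow(c,i)
flow(c,j)
flow(d,b)
flow(d,c)
flow(d,d)
flow(d,f)
flow(d,h)
flow(d,i)
flow(d,j)
flow(f,b)
flow(f,c)
flow(f,f)
flow(f,h)
flow(f,i)
flow(f,j)
flow(h,b)
flow(h,c)
flow(h,f)
flow(h,h)
flow(h,i)
flow(h,j)
flow(i,b)
flow(i,c)
flow(i,f)
flow(i,h)
flow(i,i)
flow(i,j)
flow(j,b)
flow(j,c)
flow(j,f)
flow(j,h)
flow(j,i)
flow(j,j)

round 1: derive flow(b,b) via R2 from cites(b,b)
round 1: derive flow(b,i) via R2 from cites(b,i)
round 1: derive flow(c,h) via R2 from cites(c,h)
round 1: derive flow(d,b) via R2 from cites(d,b)
round 1: derive flow(d,d) via R2 from cites(d,d)
round 1: derive flow(f,b) via R2 from cites(f,b)
round 1: derive flow(f,h) via R2 from cites(f,h)
round 1: derive flow(f,j) via R2 from cites(f,j)
round 1: derive flow(h,b) via R2 from cites(h,b)
round 1: derive flow(h,f) via R2 from cites(h,f)
round 1: derive flow(h,i) via R2 from cites(h,i)
round 1: derive flow(i,b) via R2 from cites(i,b)
round 1: derive flow(i,c) via R2 from cites(i,c)
round 1: derive flow(j,c) via R2 from cites(j,c)
round 1: derive flow(j,j) via R2 from cites(j,j)
round 2: derive flow(b,c) via R3 from flow(b,i), flow(i,c)
round 2: derive flow(c,b) via R3 from flow(c,h), flow(h,b)
round 2: derive flow(c,f) via R3 from flow(c,h), flow(h,f)
round 2: derive flow(c,i) via R3 from flow(c,h), flow(h,i)
round 2: derive flow(d,i) via R3 from flow(d,b), flow(b,i)
round 2: derive flow(f,c) via R3 from flow(f,j), flow(j,c)
round 2: derive flow(f,f) via R3 from flow(f,h), flow(h,f)
round 2: derive flow(f,i) via R3 from flow(f,b), flow(b,i)
round 2: derive flow(h,c) via R3 from flow(h,i), flow(i,c)
round 2: derive flow(h,h) via R3 from flow(h,f), flow(f,h)
round 2: derive flow(h,j) via R3 from flow(h,f), flow(f,j)
round 2: derive flow(i,h) via R3 from flow(i,c), flow(c,h)
round 2: derive flow(i,i) via R3 from flow(i,b), flow(b,i)
round 2: derive flow(j,h) via R3 from flow(j,c), flow(c,h)
round 3: derive flow(b,f) via R3 from flow(b,c), flow(c,f)
round 3: derive flow(b,h) via R3 from flow(b,c), flow(c,h)
round 3: derive flow(c,c) via R3 from flow(c,b), flow(b,c)
round 3: derive flow(c,j) via R3 from flow(c,f), flow(f,j)
round 3: derive flow(d,c) via R3 from flow(d,b), flow(b,c)
round 3: derive flow(d,h) via R3 from flow(d,i), flow(i,h)
round 3: derive flow(i,f) via R3 from flow(i,c), flow(c,f)
round 3: derive flow(i,j) via R3 from flow(i,h), flow(h,j)
round 3: derive flow(j,b) via R3 from flow(j,c), flow(c,b)
round 3: derive flow(j,f) via R3 from flow(j,c), flow(c,f)
round 3: derive flow(j,i) via R3 from flow(j,c), flow(c,i)
round 4: derive flow(b,j) via R3 from flow(b,c), flow(c,j)
round 4: derive flow(d,f) via R3 from flow(d,b), flow(b,f)
round 4: derive flow(d,j) via R3 from flow(d,c), flow(c,j)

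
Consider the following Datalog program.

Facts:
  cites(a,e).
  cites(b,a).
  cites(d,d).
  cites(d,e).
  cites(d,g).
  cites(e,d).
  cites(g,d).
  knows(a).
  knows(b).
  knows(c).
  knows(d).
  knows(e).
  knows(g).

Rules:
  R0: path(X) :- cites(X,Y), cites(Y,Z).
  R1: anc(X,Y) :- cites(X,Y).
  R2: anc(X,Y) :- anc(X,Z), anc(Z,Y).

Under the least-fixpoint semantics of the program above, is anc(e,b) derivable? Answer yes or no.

round 1: derive anc(a,e) via R1 from cites(a,e)
round 1: derive anc(b,a) via R1 from cites(b,a)
round 1: derive anc(d,d) via R1 from cites(d,d)
round 1: derive anc(d,e) via R1 from cites(d,e)
round 1: derive anc(d,g) via R1 from cites(d,g)
round 1: derive anc(e,d) via R1 from cites(e,d)
round 1: derive anc(g,d) via R1 from cites(g,d)
round 2: derive anc(a,d) via R2 from anc(a,e), anc(e,d)
round 2: derive anc(b,e) via R2 from anc(b,a), anc(a,e)
round 2: derive anc(e,e) via R2 from anc(e,d), anc(d,e)
round 2: derive anc(e,g) via R2 from anc(e,d), anc(d,g)
round 2: derive anc(g,e) via R2 from anc(g,d), anc(d,e)
round 2: derive anc(g,g) via R2 from anc(g,d), anc(d,g)
round 3: derive anc(a,g) via R2 from anc(a,d), anc(d,g)
round 3: derive anc(b,d) via R2 from anc(b,a), anc(a,d)
round 3: derive anc(b,g) via R2 from anc(b,e), anc(e,g)

no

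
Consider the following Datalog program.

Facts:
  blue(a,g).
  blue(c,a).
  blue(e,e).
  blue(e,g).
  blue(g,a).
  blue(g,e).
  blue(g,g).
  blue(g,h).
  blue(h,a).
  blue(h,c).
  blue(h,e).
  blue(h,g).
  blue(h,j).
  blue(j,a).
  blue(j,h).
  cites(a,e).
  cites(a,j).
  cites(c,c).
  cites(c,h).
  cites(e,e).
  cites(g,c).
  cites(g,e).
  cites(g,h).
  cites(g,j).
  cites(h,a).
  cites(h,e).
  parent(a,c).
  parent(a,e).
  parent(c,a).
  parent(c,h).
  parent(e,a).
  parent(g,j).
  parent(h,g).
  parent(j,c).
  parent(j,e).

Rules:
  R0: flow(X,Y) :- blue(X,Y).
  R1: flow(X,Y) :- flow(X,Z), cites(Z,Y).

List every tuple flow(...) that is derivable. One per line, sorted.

flow(a,a)
flow(a,c)
flow(a,e)
flow(a,g)
flow(a,h)
flow(a,j)
flow(c,a)
flow(c,e)
flow(c,j)
flow(e,a)
flow(e,c)
flow(e,e)
flow(e,g)
flow(e,h)
flow(e,j)
flow(g,a)
flow(g,c)
flow(g,e)
flow(g,g)
flow(g,h)
flow(g,j)
flow(h,a)
flow(h,c)
flow(h,e)
flow(h,g)
flow(h,h)
flow(h,j)
flow(j,a)
flow(j,e)
flow(j,h)
flow(j,j)

round 1: derive flow(a,g) via R0 from blue(a,g)
round 1: derive flow(c,a) via R0 from blue(c,a)
round 1: derive flow(e,e) via R0 from blue(e,e)
round 1: derive flow(e,g) via R0 from blue(e,g)
round 1: derive flow(g,a) via R0 from blue(g,a)
round 1: derive flow(g,e) via R0 from blue(g,e)
round 1: derive flow(g,g) via R0 from blue(g,g)
round 1: derive flow(g,h) via R0 from blue(g,h)
round 1: derive flow(h,a) via R0 from blue(h,a)
round 1: derive flow(h,c) via R0 from blue(h,c)
round 1: derive flow(h,e) via R0 from blue(h,e)
round 1: derive flow(h,g) via R0 from blue(h,g)
round 1: derive flow(h,j) via R0 from blue(h,j)
round 1: derive flow(j,a) via R0 from blue(j,a)
round 1: derive flow(j,h) via R0 from blue(j,h)
round 2: derive flow(a,c) via R1 from flow(a,g), cites(g,c)
round 2: derive flow(a,e) via R1 from flow(a,g), cites(g,e)
round 2: derive flow(a,h) via R1 from flow(a,g), cites(g,h)
round 2: derive flow(a,j) via R1 from flow(a,g), cites(g,j)
round 2: derive flow(c,e) via R1 from flow(c,a), cites(a,e)
round 2: derive flow(c,j) via R1 from flow(c,a), cites(a,j)
round 2: derive flow(e,c) via R1 from flow(e,g), cites(g,c)
round 2: derive flow(e,h) via R1 from flow(e,g), cites(g,h)
round 2: derive flow(e,j) via R1 from flow(e,g), cites(g,j)
round 2: derive flow(g,c) via R1 from flow(g,g), cites(g,c)
round 2: derive flow(g,j) via R1 from flow(g,a), cites(a,j)
round 2: derive flow(h,h) via R1 from flow(h,c), cites(c,h)
round 2: derive flow(j,e) via R1 from flow(j,a), cites(a,e)
round 2: derive flow(j,j) via R1 from flow(j,a), cites(a,j)
round 3: derive flow(a,a) via R1 from flow(a,h), cites(h,a)
round 3: derive flow(e,a) via R1 from flow(e,h), cites(h,a)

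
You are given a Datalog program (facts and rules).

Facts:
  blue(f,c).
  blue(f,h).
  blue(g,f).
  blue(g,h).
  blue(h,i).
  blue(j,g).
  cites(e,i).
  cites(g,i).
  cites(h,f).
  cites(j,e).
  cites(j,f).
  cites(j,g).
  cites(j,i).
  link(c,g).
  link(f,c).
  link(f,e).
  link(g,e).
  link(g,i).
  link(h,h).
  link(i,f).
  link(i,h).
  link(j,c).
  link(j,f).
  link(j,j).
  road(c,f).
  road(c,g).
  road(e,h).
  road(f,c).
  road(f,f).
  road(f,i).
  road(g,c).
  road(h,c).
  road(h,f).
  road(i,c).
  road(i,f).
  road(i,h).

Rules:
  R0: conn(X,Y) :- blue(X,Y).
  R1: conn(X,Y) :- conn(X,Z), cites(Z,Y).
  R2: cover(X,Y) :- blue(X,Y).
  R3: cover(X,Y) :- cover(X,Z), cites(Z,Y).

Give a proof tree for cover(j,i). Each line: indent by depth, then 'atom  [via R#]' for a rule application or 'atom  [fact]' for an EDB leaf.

round 1: derive cover(f,c) via R2 from blue(f,c)
round 1: derive cover(f,h) via R2 from blue(f,h)
round 1: derive cover(g,f) via R2 from blue(g,f)
round 1: derive cover(g,h) via R2 from blue(g,h)
round 1: derive cover(h,i) via R2 from blue(h,i)
round 1: derive cover(j,g) via R2 from blue(j,g)
round 2: derive cover(f,f) via R3 from cover(f,h), cites(h,f)
round 2: derive cover(j,i) via R3 from cover(j,g), cites(g,i)

cover(j,i)  [via R3]
  cover(j,g)  [via R2]
    blue(j,g)  [fact]
  cites(g,i)  [fact]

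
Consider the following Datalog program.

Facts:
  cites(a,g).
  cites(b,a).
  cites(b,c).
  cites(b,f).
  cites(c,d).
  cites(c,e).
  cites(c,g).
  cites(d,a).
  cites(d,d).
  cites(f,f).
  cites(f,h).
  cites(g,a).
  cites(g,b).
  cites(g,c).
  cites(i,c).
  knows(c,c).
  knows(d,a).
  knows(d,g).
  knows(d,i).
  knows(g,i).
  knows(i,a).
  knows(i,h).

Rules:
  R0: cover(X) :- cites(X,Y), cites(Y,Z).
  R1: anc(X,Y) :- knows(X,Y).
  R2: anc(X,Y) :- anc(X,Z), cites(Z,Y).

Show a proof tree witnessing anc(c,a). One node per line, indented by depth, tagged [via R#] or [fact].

round 1: derive anc(c,c) via R1 from knows(c,c)
round 1: derive anc(d,a) via R1 from knows(d,a)
round 1: derive anc(d,g) via R1 from knows(d,g)
round 1: derive anc(d,i) via R1 from knows(d,i)
round 1: derive anc(g,i) via R1 from knows(g,i)
round 1: derive anc(i,a) via R1 from knows(i,a)
round 1: derive anc(i,h) via R1 from knows(i,h)
round 2: derive anc(c,d) via R2 from anc(c,c), cites(c,d)
round 2: derive anc(c,e) via R2 from anc(c,c), cites(c,e)
round 2: derive anc(c,g) via R2 from anc(c,c), cites(c,g)
round 2: derive anc(d,b) via R2 from anc(d,g), cites(g,b)
round 2: derive anc(d,c) via R2 from anc(d,g), cites(g,c)
round 2: derive anc(g,c) via R2 from anc(g,i), cites(i,c)
round 2: derive anc(i,g) via R2 from anc(i,a), cites(a,g)
round 3: derive anc(c,a) via R2 from anc(c,d), cites(d,a)
round 3: derive anc(c,b) via R2 from anc(c,g), cites(g,b)
round 3: derive anc(d,d) via R2 from anc(d,c), cites(c,d)
round 3: derive anc(d,e) via R2 from anc(d,c), cites(c,e)
round 3: derive anc(d,f) via R2 from anc(d,b), cites(b,f)
round 3: derive anc(g,d) via R2 from anc(g,c), cites(c,d)
round 3: derive anc(g,e) via R2 from anc(g,c), cites(c,e)
round 3: derive anc(g,g) via R2 from anc(g,c), cites(c,g)
round 3: derive anc(i,b) via R2 from anc(i,g), cites(g,b)
round 3: derive anc(i,c) via R2 from anc(i,g), cites(g,c)
round 4: derive anc(c,f) via R2 from anc(c,b), cites(b,f)
round 4: derive anc(d,h) via R2 from anc(d,f), cites(f,h)
round 4: derive anc(g,a) via R2 from anc(g,d), cites(d,a)
round 4: derive anc(g,b) via R2 from anc(g,g), cites(g,b)
round 4: derive anc(i,d) via R2 from anc(i,c), cites(c,d)
round 4: derive anc(i,e) via R2 from anc(i,c), cites(c,e)
round 4: derive anc(i,f) via R2 from anc(i,b), cites(b,f)
round 5: derive anc(c,h) via R2 from anc(c,f), cites(f,h)
round 5: derive anc(g,f) via R2 from anc(g,b), cites(b,f)
round 6: derive anc(g,h) via R2 from anc(g,f), cites(f,h)

anc(c,a)  [via R2]
  anc(c,d)  [via R2]
    anc(c,c)  [via R1]
      knows(c,c)  [fact]
    cites(c,d)  [fact]
  cites(d,a)  [fact]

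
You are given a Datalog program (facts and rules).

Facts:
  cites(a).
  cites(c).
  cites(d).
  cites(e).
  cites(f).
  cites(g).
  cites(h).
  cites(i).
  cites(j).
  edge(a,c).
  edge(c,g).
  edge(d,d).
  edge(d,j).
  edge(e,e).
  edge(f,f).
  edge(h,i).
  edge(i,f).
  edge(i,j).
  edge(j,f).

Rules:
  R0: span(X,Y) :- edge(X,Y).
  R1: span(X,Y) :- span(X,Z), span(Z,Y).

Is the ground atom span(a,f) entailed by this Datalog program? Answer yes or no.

round 1: derive span(a,c) via R0 from edge(a,c)
round 1: derive span(c,g) via R0 from edge(c,g)
round 1: derive span(d,d) via R0 from edge(d,d)
round 1: derive span(d,j) via R0 from edge(d,j)
round 1: derive span(e,e) via R0 from edge(e,e)
round 1: derive span(f,f) via R0 from edge(f,f)
round 1: derive span(h,i) via R0 from edge(h,i)
round 1: derive span(i,f) via R0 from edge(i,f)
round 1: derive span(i,j) via R0 from edge(i,j)
round 1: derive span(j,f) via R0 from edge(j,f)
round 2: derive span(a,g) via R1 from span(a,c), span(c,g)
round 2: derive span(d,f) via R1 from span(d,j), span(j,f)
round 2: derive span(h,f) via R1 from span(h,i), span(i,f)
round 2: derive span(h,j) via R1 from span(h,i), span(i,j)

no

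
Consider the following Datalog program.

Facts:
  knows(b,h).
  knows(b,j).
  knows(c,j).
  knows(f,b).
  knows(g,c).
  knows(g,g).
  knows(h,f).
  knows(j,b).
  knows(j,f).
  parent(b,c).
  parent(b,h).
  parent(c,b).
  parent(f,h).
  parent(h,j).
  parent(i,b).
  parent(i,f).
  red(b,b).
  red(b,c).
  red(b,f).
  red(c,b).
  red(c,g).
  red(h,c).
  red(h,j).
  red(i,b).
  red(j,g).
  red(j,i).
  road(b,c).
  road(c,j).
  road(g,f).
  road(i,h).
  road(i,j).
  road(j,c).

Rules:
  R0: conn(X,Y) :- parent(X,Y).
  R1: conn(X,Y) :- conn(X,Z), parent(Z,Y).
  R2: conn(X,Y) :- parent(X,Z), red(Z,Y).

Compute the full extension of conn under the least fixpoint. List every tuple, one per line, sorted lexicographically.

conn(b,b)
conn(b,c)
conn(b,g)
conn(b,h)
conn(b,j)
conn(c,b)
conn(c,c)
conn(c,f)
conn(c,h)
conn(c,j)
conn(f,b)
conn(f,c)
conn(f,h)
conn(f,j)
conn(h,b)
conn(h,c)
conn(h,f)
conn(h,g)
conn(h,h)
conn(h,i)
conn(h,j)
conn(i,b)
conn(i,c)
conn(i,f)
conn(i,h)
conn(i,j)

round 1: derive conn(b,c) via R0 from parent(b,c)
round 1: derive conn(b,h) via R0 from parent(b,h)
round 1: derive conn(c,b) via R0 from parent(c,b)
round 1: derive conn(f,h) via R0 from parent(f,h)
round 1: derive conn(h,j) via R0 from parent(h,j)
round 1: derive conn(i,b) via R0 from parent(i,b)
round 1: derive conn(i,f) via R0 from parent(i,f)
round 1: derive conn(b,b) via R2 from parent(b,c), red(c,b)
round 1: derive conn(b,g) via R2 from parent(b,c), red(c,g)
round 1: derive conn(b,j) via R2 from parent(b,h), red(h,j)
round 1: derive conn(c,c) via R2 from parent(c,b), red(b,c)
round 1: derive conn(c,f) via R2 from parent(c,b), red(b,f)
round 1: derive conn(f,c) via R2 from parent(f,h), red(h,c)
round 1: derive conn(f,j) via R2 from parent(f,h), red(h,j)
round 1: derive conn(h,g) via R2 from parent(h,j), red(j,g)
round 1: derive conn(h,i) via R2 from parent(h,j), red(j,i)
round 1: derive conn(i,c) via R2 from parent(i,b), red(b,c)
round 2: derive conn(c,h) via R1 from conn(c,b), parent(b,h)
round 2: derive conn(f,b) via R1 from conn(f,c), parent(c,b)
round 2: derive conn(h,b) via R1 from conn(h,i), parent(i,b)
round 2: derive conn(h,f) via R1 from conn(h,i), parent(i,f)
round 2: derive conn(i,h) via R1 from conn(i,b), parent(b,h)
round 3: derive conn(c,j) via R1 from conn(c,h), parent(h,j)
round 3: derive conn(h,c) via R1 from conn(h,b), parent(b,c)
round 3: derive conn(h,h) via R1 from conn(h,b), parent(b,h)
round 3: derive conn(i,j) via R1 from conn(i,h), parent(h,j)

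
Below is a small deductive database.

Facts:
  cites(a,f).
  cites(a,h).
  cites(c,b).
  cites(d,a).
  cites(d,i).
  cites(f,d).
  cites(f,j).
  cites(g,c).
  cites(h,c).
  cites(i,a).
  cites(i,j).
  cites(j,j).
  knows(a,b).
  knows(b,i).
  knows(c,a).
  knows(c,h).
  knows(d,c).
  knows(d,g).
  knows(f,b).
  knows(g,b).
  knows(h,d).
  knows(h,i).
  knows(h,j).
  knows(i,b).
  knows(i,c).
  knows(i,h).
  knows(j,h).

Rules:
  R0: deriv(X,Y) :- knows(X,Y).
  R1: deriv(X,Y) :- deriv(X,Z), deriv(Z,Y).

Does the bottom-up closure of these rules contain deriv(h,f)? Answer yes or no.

round 1: derive deriv(a,b) via R0 from knows(a,b)
round 1: derive deriv(b,i) via R0 from knows(b,i)
round 1: derive deriv(c,a) via R0 from knows(c,a)
round 1: derive deriv(c,h) via R0 from knows(c,h)
round 1: derive deriv(d,c) via R0 from knows(d,c)
round 1: derive deriv(d,g) via R0 from knows(d,g)
round 1: derive deriv(f,b) via R0 from knows(f,b)
round 1: derive deriv(g,b) via R0 from knows(g,b)
round 1: derive deriv(h,d) via R0 from knows(h,d)
round 1: derive deriv(h,i) via R0 from knows(h,i)
round 1: derive deriv(h,j) via R0 from knows(h,j)
round 1: derive deriv(i,b) via R0 from knows(i,b)
round 1: derive deriv(i,c) via R0 from knows(i,c)
round 1: derive deriv(i,h) via R0 from knows(i,h)
round 1: derive deriv(j,h) via R0 from knows(j,h)
round 2: derive deriv(a,i) via R1 from deriv(a,b), deriv(b,i)
round 2: derive deriv(b,b) via R1 from deriv(b,i), deriv(i,b)
round 2: derive deriv(b,c) via R1 from deriv(b,i), deriv(i,c)
round 2: derive deriv(b,h) via R1 from deriv(b,i), deriv(i,h)
round 2: derive deriv(c,b) via R1 from deriv(c,a), deriv(a,b)
round 2: derive deriv(c,d) via R1 from deriv(c,h), deriv(h,d)
round 2: derive deriv(c,i) via R1 from deriv(c,h), deriv(h,i)
round 2: derive deriv(c,j) via R1 from deriv(c,h), deriv(h,j)
round 2: derive deriv(d,a) via R1 from deriv(d,c), deriv(c,a)
round 2: derive deriv(d,b) via R1 from deriv(d,g), deriv(g,b)
round 2: derive deriv(d,h) via R1 from deriv(d,c), deriv(c,h)
round 2: derive deriv(f,i) via R1 from deriv(f,b), deriv(b,i)
round 2: derive deriv(g,i) via R1 from deriv(g,b), deriv(b,i)
round 2: derive deriv(h,b) via R1 from deriv(h,i), deriv(i,b)
round 2: derive deriv(h,c) via R1 from deriv(h,d), deriv(d,c)
round 2: derive deriv(h,g) via R1 from deriv(h,d), deriv(d,g)
round 2: derive deriv(h,h) via R1 from deriv(h,i), deriv(i,h)
round 2: derive deriv(i,a) via R1 from deriv(i,c), deriv(c,a)
round 2: derive deriv(i,d) via R1 from deriv(i,h), deriv(h,d)
round 2: derive deriv(i,i) via R1 from deriv(i,b), deriv(b,i)
round 2: derive deriv(i,j) via R1 from deriv(i,h), deriv(h,j)
round 2: derive deriv(j,d) via R1 from deriv(j,h), deriv(h,d)
round 2: derive deriv(j,i) via R1 from deriv(j,h), deriv(h,i)
round 2: derive deriv(j,j) via R1 from deriv(j,h), deriv(h,j)
round 3: derive deriv(a,a) via R1 from deriv(a,i), deriv(i,a)
round 3: derive deriv(a,c) via R1 from deriv(a,b), deriv(b,c)
round 3: derive deriv(a,d) via R1 from deriv(a,i), deriv(i,d)
round 3: derive deriv(a,h) via R1 from deriv(a,b), deriv(b,h)
round 3: derive deriv(a,j) via R1 from deriv(a,i), deriv(i,j)
round 3: derive deriv(b,a) via R1 from deriv(b,c), deriv(c,a)
round 3: derive deriv(b,d) via R1 from deriv(b,c), deriv(c,d)
round 3: derive deriv(b,g) via R1 from deriv(b,h), deriv(h,g)
round 3: derive deriv(b,j) via R1 from deriv(b,c), deriv(c,j)
round 3: derive deriv(c,c) via R1 from deriv(c,b), deriv(b,c)
round 3: derive deriv(c,g) via R1 from deriv(c,d), deriv(d,g)
round 3: derive deriv(d,d) via R1 from deriv(d,c), deriv(c,d)
round 3: derive deriv(d,i) via R1 from deriv(d,a), deriv(a,i)
round 3: derive deriv(d,j) via R1 from deriv(d,c), deriv(c,j)
round 3: derive deriv(f,a) via R1 from deriv(f,i), deriv(i,a)
round 3: derive deriv(f,c) via R1 from deriv(f,b), deriv(b,c)
round 3: derive deriv(f,d) via R1 from deriv(f,i), deriv(i,d)
round 3: derive deriv(f,h) via R1 from deriv(f,b), deriv(b,h)
round 3: derive deriv(f,j) via R1 from deriv(f,i), deriv(i,j)
round 3: derive deriv(g,a) via R1 from deriv(g,i), deriv(i,a)
round 3: derive deriv(g,c) via R1 from deriv(g,b), deriv(b,c)
round 3: derive deriv(g,d) via R1 from deriv(g,i), deriv(i,d)
round 3: derive deriv(g,h) via R1 from deriv(g,b), deriv(b,h)
round 3: derive deriv(g,j) via R1 from deriv(g,i), deriv(i,j)
round 3: derive deriv(h,a) via R1 from deriv(h,c), deriv(c,a)
round 3: derive deriv(i,g) via R1 from deriv(i,d), deriv(d,g)
round 3: derive deriv(j,a) via R1 from deriv(j,d), deriv(d,a)
round 3: derive deriv(j,b) via R1 from deriv(j,d), deriv(d,b)
round 3: derive deriv(j,c) via R1 from deriv(j,d), deriv(d,c)
round 3: derive deriv(j,g) via R1 from deriv(j,d), deriv(d,g)
round 4: derive deriv(a,g) via R1 from deriv(a,b), deriv(b,g)
round 4: derive deriv(f,g) via R1 from deriv(f,b), deriv(b,g)
round 4: derive deriv(g,g) via R1 from deriv(g,b), deriv(b,g)

no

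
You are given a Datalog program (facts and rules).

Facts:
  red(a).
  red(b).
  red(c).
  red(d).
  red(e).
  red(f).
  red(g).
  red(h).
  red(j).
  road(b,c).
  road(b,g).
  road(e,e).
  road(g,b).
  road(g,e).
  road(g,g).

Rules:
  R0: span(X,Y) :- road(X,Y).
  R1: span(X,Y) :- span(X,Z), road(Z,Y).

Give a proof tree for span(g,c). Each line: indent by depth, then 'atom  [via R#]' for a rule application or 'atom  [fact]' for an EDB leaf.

round 1: derive span(b,c) via R0 from road(b,c)
round 1: derive span(b,g) via R0 from road(b,g)
round 1: derive span(e,e) via R0 from road(e,e)
round 1: derive span(g,b) via R0 from road(g,b)
round 1: derive span(g,e) via R0 from road(g,e)
round 1: derive span(g,g) via R0 from road(g,g)
round 2: derive span(b,b) via R1 from span(b,g), road(g,b)
round 2: derive span(b,e) via R1 from span(b,g), road(g,e)
round 2: derive span(g,c) via R1 from span(g,b), road(b,c)

span(g,c)  [via R1]
  span(g,b)  [via R0]
    road(g,b)  [fact]
  road(b,c)  [fact]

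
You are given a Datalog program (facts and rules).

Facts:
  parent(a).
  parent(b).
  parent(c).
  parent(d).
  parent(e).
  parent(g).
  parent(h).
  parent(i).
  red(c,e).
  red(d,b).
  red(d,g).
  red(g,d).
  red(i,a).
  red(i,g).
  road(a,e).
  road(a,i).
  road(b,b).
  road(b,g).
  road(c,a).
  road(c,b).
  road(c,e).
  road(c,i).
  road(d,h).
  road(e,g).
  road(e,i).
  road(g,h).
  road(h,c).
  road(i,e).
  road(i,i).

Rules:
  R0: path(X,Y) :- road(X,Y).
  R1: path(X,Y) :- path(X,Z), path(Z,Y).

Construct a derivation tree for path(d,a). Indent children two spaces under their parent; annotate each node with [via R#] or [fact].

round 1: derive path(a,e) via R0 from road(a,e)
round 1: derive path(a,i) via R0 from road(a,i)
round 1: derive path(b,b) via R0 from road(b,b)
round 1: derive path(b,g) via R0 from road(b,g)
round 1: derive path(c,a) via R0 from road(c,a)
round 1: derive path(c,b) via R0 from road(c,b)
round 1: derive path(c,e) via R0 from road(c,e)
round 1: derive path(c,i) via R0 from road(c,i)
round 1: derive path(d,h) via R0 from road(d,h)
round 1: derive path(e,g) via R0 from road(e,g)
round 1: derive path(e,i) via R0 from road(e,i)
round 1: derive path(g,h) via R0 from road(g,h)
round 1: derive path(h,c) via R0 from road(h,c)
round 1: derive path(i,e) via R0 from road(i,e)
round 1: derive path(i,i) via R0 from road(i,i)
round 2: derive path(a,g) via R1 from path(a,e), path(e,g)
round 2: derive path(b,h) via R1 from path(b,g), path(g,h)
round 2: derive path(c,g) via R1 from path(c,b), path(b,g)
round 2: derive path(d,c) via R1 from path(d,h), path(h,c)
round 2: derive path(e,e) via R1 from path(e,i), path(i,e)
round 2: derive path(e,h) via R1 from path(e,g), path(g,h)
round 2: derive path(g,c) via R1 from path(g,h), path(h,c)
round 2: derive path(h,a) via R1 from path(h,c), path(c,a)
round 2: derive path(h,b) via R1 from path(h,c), path(c,b)
round 2: derive path(h,e) via R1 from path(h,c), path(c,e)
round 2: derive path(h,i) via R1 from path(h,c), path(c,i)
round 2: derive path(i,g) via R1 from path(i,e), path(e,g)
round 3: derive path(a,c) via R1 from path(a,g), path(g,c)
round 3: derive path(a,h) via R1 from path(a,e), path(e,h)
round 3: derive path(b,a) via R1 from path(b,h), path(h,a)
round 3: derive path(b,c) via R1 from path(b,g), path(g,c)
round 3: derive path(b,e) via R1 from path(b,h), path(h,e)
round 3: derive path(b,i) via R1 from path(b,h), path(h,i)
round 3: derive path(c,c) via R1 from path(c,g), path(g,c)
round 3: derive path(c,h) via R1 from path(c,b), path(b,h)
round 3: derive path(d,a) via R1 from path(d,c), path(c,a)
round 3: derive path(d,b) via R1 from path(d,c), path(c,b)
round 3: derive path(d,e) via R1 from path(d,c), path(c,e)
round 3: derive path(d,g) via R1 from path(d,c), path(c,g)
round 3: derive path(d,i) via R1 from path(d,c), path(c,i)
round 3: derive path(e,a) via R1 from path(e,h), path(h,a)
round 3: derive path(e,b) via R1 from path(e,h), path(h,b)
round 3: derive path(e,c) via R1 from path(e,g), path(g,c)
round 3: derive path(g,a) via R1 from path(g,c), path(c,a)
round 3: derive path(g,b) via R1 from path(g,c), path(c,b)
round 3: derive path(g,e) via R1 from path(g,c), path(c,e)
round 3: derive path(g,g) via R1 from path(g,c), path(c,g)
round 3: derive path(g,i) via R1 from path(g,c), path(c,i)
round 3: derive path(h,g) via R1 from path(h,a), path(a,g)
round 3: derive path(h,h) via R1 from path(h,b), path(b,h)
round 3: derive path(i,c) via R1 from path(i,g), path(g,c)
round 3: derive path(i,h) via R1 from path(i,e), path(e,h)
round 4: derive path(a,a) via R1 from path(a,c), path(c,a)
round 4: derive path(a,b) via R1 from path(a,c), path(c,b)
round 4: derive path(i,a) via R1 from path(i,c), path(c,a)
round 4: derive path(i,b) via R1 from path(i,c), path(c,b)

path(d,a)  [via R1]
  path(d,c)  [via R1]
    path(d,h)  [via R0]
      road(d,h)  [fact]
    path(h,c)  [via R0]
      road(h,c)  [fact]
  path(c,a)  [via R0]
    road(c,a)  [fact]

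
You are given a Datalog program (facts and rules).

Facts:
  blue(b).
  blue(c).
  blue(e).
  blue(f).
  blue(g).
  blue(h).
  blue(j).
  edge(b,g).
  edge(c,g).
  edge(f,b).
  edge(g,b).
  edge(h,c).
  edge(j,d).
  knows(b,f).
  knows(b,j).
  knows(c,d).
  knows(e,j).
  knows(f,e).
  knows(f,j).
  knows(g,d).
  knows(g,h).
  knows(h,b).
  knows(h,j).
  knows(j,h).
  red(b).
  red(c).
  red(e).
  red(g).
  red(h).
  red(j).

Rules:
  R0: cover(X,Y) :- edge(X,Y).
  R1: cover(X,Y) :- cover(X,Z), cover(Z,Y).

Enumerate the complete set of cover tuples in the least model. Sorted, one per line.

round 1: derive cover(b,g) via R0 from edge(b,g)
round 1: derive cover(c,g) via R0 from edge(c,g)
round 1: derive cover(f,b) via R0 from edge(f,b)
round 1: derive cover(g,b) via R0 from edge(g,b)
round 1: derive cover(h,c) via R0 from edge(h,c)
round 1: derive cover(j,d) via R0 from edge(j,d)
round 2: derive cover(b,b) via R1 from cover(b,g), cover(g,b)
round 2: derive cover(c,b) via R1 from cover(c,g), cover(g,b)
round 2: derive cover(f,g) via R1 from cover(f,b), cover(b,g)
round 2: derive cover(g,g) via R1 from cover(g,b), cover(b,g)
round 2: derive cover(h,g) via R1 from cover(h,c), cover(c,g)
round 3: derive cover(h,b) via R1 from cover(h,c), cover(c,b)

cover(b,b)
cover(b,g)
cover(c,b)
cover(c,g)
cover(f,b)
cover(f,g)
cover(g,b)
cover(g,g)
cover(h,b)
cover(h,c)
cover(h,g)
cover(j,d)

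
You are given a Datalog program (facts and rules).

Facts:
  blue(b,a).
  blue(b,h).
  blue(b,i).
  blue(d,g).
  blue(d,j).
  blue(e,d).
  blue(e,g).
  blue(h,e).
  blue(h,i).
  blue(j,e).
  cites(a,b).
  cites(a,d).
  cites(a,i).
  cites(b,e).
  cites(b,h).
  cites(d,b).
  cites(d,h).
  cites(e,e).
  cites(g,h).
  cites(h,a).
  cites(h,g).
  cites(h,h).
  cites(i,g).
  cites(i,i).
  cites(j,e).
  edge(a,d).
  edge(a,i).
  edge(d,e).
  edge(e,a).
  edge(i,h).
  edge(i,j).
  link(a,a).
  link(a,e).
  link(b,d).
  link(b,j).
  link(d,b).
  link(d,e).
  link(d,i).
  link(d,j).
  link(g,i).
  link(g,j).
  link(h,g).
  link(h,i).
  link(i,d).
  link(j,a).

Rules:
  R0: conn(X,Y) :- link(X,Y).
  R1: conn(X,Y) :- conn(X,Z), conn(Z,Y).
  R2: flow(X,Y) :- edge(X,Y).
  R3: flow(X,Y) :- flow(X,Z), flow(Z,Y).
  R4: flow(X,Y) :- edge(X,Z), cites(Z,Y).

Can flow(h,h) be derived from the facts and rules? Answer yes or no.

no

round 1: derive flow(a,d) via R2 from edge(a,d)
round 1: derive flow(a,i) via R2 from edge(a,i)
round 1: derive flow(d,e) via R2 from edge(d,e)
round 1: derive flow(e,a) via R2 from edge(e,a)
round 1: derive flow(i,h) via R2 from edge(i,h)
round 1: derive flow(i,j) via R2 from edge(i,j)
round 1: derive flow(a,b) via R4 from edge(a,d), cites(d,b)
round 1: derive flow(a,g) via R4 from edge(a,i), cites(i,g)
round 1: derive flow(a,h) via R4 from edge(a,d), cites(d,h)
round 1: derive flow(e,b) via R4 from edge(e,a), cites(a,b)
round 1: derive flow(e,d) via R4 from edge(e,a), cites(a,d)
round 1: derive flow(e,i) via R4 from edge(e,a), cites(a,i)
round 1: derive flow(i,a) via R4 from edge(i,h), cites(h,a)
round 1: derive flow(i,e) via R4 from edge(i,j), cites(j,e)
round 1: derive flow(i,g) via R4 from edge(i,h), cites(h,g)
round 2: derive flow(a,a) via R3 from flow(a,i), flow(i,a)
round 2: derive flow(a,e) via R3 from flow(a,d), flow(d,e)
round 2: derive flow(a,j) via R3 from flow(a,i), flow(i,j)
round 2: derive flow(d,a) via R3 from flow(d,e), flow(e,a)
round 2: derive flow(d,b) via R3 from flow(d,e), flow(e,b)
round 2: derive flow(d,d) via R3 from flow(d,e), flow(e,d)
round 2: derive flow(d,i) via R3 from flow(d,e), flow(e,i)
round 2: derive flow(e,e) via R3 from flow(e,d), flow(d,e)
round 2: derive flow(e,g) via R3 from flow(e,a), flow(a,g)
round 2: derive flow(e,h) via R3 from flow(e,a), flow(a,h)
round 2: derive flow(e,j) via R3 from flow(e,i), flow(i,j)
round 2: derive flow(i,b) via R3 from flow(i,a), flow(a,b)
round 2: derive flow(i,d) via R3 from flow(i,a), flow(a,d)
round 2: derive flow(i,i) via R3 from flow(i,a), flow(a,i)
round 3: derive flow(d,g) via R3 from flow(d,a), flow(a,g)
round 3: derive flow(d,h) via R3 from flow(d,a), flow(a,h)
round 3: derive flow(d,j) via R3 from flow(d,a), flow(a,j)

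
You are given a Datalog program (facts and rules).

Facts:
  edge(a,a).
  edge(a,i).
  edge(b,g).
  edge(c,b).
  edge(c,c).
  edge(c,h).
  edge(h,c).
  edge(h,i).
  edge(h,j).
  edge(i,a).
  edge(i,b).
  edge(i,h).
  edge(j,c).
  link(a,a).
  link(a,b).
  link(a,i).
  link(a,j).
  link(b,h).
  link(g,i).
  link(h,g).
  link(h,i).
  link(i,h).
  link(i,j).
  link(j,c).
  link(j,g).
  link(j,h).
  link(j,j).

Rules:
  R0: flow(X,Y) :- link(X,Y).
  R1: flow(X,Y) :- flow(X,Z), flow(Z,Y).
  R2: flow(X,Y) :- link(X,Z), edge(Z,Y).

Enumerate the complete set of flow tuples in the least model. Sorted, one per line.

flow(a,a)
flow(a,b)
flow(a,c)
flow(a,g)
flow(a,h)
flow(a,i)
flow(a,j)
flow(b,a)
flow(b,b)
flow(b,c)
flow(b,g)
flow(b,h)
flow(b,i)
flow(b,j)
flow(g,a)
flow(g,b)
flow(g,c)
flow(g,g)
flow(g,h)
flow(g,i)
flow(g,j)
flow(h,a)
flow(h,b)
flow(h,c)
flow(h,g)
flow(h,h)
flow(h,i)
flow(h,j)
flow(i,a)
flow(i,b)
flow(i,c)
flow(i,g)
flow(i,h)
flow(i,i)
flow(i,j)
flow(j,a)
flow(j,b)
flow(j,c)
flow(j,g)
flow(j,h)
flow(j,i)
flow(j,j)

round 1: derive flow(a,a) via R0 from link(a,a)
round 1: derive flow(a,b) via R0 from link(a,b)
round 1: derive flow(a,i) via R0 from link(a,i)
round 1: derive flow(a,j) via R0 from link(a,j)
round 1: derive flow(b,h) via R0 from link(b,h)
round 1: derive flow(g,i) via R0 from link(g,i)
round 1: derive flow(h,g) via R0 from link(h,g)
round 1: derive flow(h,i) via R0 from link(h,i)
round 1: derive flow(i,h) via R0 from link(i,h)
round 1: derive flow(i,j) via R0 from link(i,j)
round 1: derive flow(j,c) via R0 from link(j,c)
round 1: derive flow(j,g) via R0 from link(j,g)
round 1: derive flow(j,h) via R0 from link(j,h)
round 1: derive flow(j,j) via R0 from link(j,j)
round 1: derive flow(a,c) via R2 from link(a,j), edge(j,c)
round 1: derive flow(a,g) via R2 from link(a,b), edge(b,g)
round 1: derive flow(a,h) via R2 from link(a,i), edge(i,h)
round 1: derive flow(b,c) via R2 from link(b,h), edge(h,c)
round 1: derive flow(b,i) via R2 from link(b,h), edge(h,i)
round 1: derive flow(b,j) via R2 from link(b,h), edge(h,j)
round 1: derive flow(g,a) via R2 from link(g,i), edge(i,a)
round 1: derive flow(g,b) via R2 from link(g,i), edge(i,b)
round 1: derive flow(g,h) via R2 from link(g,i), edge(i,h)
round 1: derive flow(h,a) via R2 from link(h,i), edge(i,a)
round 1: derive flow(h,b) via R2 from link(h,i), edge(i,b)
round 1: derive flow(h,h) via R2 from link(h,i), edge(i,h)
round 1: derive flow(i,c) via R2 from link(i,h), edge(h,c)
round 1: derive flow(i,i) via R2 from link(i,h), edge(h,i)
round 1: derive flow(j,b) via R2 from link(j,c), edge(c,b)
round 1: derive flow(j,i) via R2 from link(j,h), edge(h,i)
round 2: derive flow(b,a) via R1 from flow(b,h), flow(h,a)
round 2: derive flow(b,b) via R1 from flow(b,h), flow(h,b)
round 2: derive flow(b,g) via R1 from flow(b,h), flow(h,g)
round 2: derive flow(g,c) via R1 from flow(g,a), flow(a,c)
round 2: derive flow(g,g) via R1 from flow(g,a), flow(a,g)
round 2: derive flow(g,j) via R1 from flow(g,a), flow(a,j)
round 2: derive flow(h,c) via R1 from flow(h,a), flow(a,c)
round 2: derive flow(h,j) via R1 from flow(h,a), flow(a,j)
round 2: derive flow(i,a) via R1 from flow(i,h), flow(h,a)
round 2: derive flow(i,b) via R1 from flow(i,h), flow(h,b)
round 2: derive flow(i,g) via R1 from flow(i,h), flow(h,g)
round 2: derive flow(j,a) via R1 from flow(j,g), flow(g,a)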